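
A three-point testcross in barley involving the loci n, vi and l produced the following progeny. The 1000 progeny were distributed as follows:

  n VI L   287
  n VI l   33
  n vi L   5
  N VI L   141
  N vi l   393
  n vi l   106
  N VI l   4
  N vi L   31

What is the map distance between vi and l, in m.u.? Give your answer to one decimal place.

7.3 m.u.

The two most frequent reciprocal classes, N vi l and n VI L, are the parental types, so the F1 was N vi l / n VI L.
The two rarest classes, N VI l and n vi L, are the double crossovers. Comparing them with the parentals, only the vi allele has switched, so vi is the middle locus and the order is l – vi – n.
Crossovers in the l–vi interval produce the single-crossover classes N vi L and n VI l (31 + 33 = 64) plus the double crossovers (9).
RF(l–vi) = (64 + 9) / 1000 = 73/1000 = 0.0730 → 7.3 m.u.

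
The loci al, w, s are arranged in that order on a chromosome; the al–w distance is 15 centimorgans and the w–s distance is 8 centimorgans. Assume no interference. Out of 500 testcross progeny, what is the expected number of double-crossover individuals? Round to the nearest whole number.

6

Map distances give recombination frequencies of 0.150 and 0.080 for the two intervals.
With no interference, expected double-crossover frequency = 0.150 × 0.080 = 0.01200.
Expected number = 0.01200 × 500 = 6.00 ≈ 6.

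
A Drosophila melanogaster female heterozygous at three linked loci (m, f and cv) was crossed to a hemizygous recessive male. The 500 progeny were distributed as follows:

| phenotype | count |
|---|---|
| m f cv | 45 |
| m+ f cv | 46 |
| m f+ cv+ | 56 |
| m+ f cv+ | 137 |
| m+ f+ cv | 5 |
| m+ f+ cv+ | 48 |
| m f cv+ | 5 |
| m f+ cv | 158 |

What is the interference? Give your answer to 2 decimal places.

0.57

The two most frequent reciprocal classes, m+ f cv+ and m f+ cv, are the parental types, so the F1 was m+ f cv+ / m f+ cv.
The two rarest classes, m f cv+ and m+ f+ cv, are the double crossovers. Comparing them with the parentals, only the m allele has switched, so m is the middle locus and the order is cv – m – f.
cv–m: (102 + 10)/500 = 0.2240; m–f: (93 + 10)/500 = 0.2060.
Expected DCO frequency = 0.2240 × 0.2060 ≈ 0.04614; observed = 10/500 ≈ 0.02000.
Coefficient of coincidence = 0.02000/0.04614 ≈ 0.43; interference = 1 − 0.43 = 0.57.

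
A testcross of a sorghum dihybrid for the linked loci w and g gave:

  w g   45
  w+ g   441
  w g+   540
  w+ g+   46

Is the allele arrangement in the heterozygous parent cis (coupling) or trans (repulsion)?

trans

The two most frequent classes are w+ g (441) and w g+ (540); these are the parental (non-recombinant) types.
So the F1 carried w+ g on one chromosome and w g+ on the other — the recessive alleles are on opposite chromosomes (trans / repulsion).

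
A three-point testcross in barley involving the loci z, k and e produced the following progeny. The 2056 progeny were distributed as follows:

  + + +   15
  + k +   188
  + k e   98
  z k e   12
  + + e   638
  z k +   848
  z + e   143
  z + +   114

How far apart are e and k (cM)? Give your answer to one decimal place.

11.6 cM

The two most frequent reciprocal classes, z k + and + + e, are the parental types, so the F1 was z k + / + + e.
The two rarest classes, z k e and + + +, are the double crossovers. Comparing them with the parentals, only the e allele has switched, so e is the middle locus and the order is k – e – z.
Crossovers in the k–e interval produce the single-crossover classes z + + and + k e (114 + 98 = 212) plus the double crossovers (27).
RF(k–e) = (212 + 27) / 2056 = 239/2056 = 0.1162 → 11.6 cM.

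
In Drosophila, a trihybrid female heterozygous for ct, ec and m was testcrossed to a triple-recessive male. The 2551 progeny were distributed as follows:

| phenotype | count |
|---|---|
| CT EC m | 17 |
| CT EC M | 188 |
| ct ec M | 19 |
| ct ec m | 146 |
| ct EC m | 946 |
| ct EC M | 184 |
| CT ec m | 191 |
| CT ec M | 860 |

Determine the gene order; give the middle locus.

ct

The two most frequent reciprocal classes, ct EC m and CT ec M, are the parental types, so the F1 was ct EC m / CT ec M.
The two rarest classes, CT EC m and ct ec M, are the double crossovers. Comparing them with the parentals, only the ct allele has switched, so ct is the middle locus and the order is ec – ct – m.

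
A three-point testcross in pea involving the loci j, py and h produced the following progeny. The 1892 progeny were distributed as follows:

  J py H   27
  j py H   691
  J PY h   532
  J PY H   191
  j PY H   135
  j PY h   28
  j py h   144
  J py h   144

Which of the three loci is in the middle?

j

The two most frequent reciprocal classes, j py H and J PY h, are the parental types, so the F1 was j py H / J PY h.
The two rarest classes, J py H and j PY h, are the double crossovers. Comparing them with the parentals, only the j allele has switched, so j is the middle locus and the order is py – j – h.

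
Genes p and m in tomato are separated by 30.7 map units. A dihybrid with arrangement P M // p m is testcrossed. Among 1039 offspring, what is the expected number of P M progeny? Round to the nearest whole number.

A map distance of 30.7 map units corresponds to a recombination frequency of 0.307.
The F1 is P M / p m, so P M is a parental gamete class with expected frequency (1 − r)/2 = 0.693/2 = 0.3465.
Expected number = 0.3465 × 1039 = 360.01 ≈ 360.

360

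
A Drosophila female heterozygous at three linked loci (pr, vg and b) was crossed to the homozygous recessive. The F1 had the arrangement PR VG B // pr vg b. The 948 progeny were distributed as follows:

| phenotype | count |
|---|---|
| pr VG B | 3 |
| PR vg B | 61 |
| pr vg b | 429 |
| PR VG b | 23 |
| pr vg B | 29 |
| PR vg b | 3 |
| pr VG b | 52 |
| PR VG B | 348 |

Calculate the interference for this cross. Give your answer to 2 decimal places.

The two rarest classes, pr VG B and PR vg b, are the double crossovers. Comparing them with the parentals, only the pr allele has switched, so pr is the middle locus and the order is vg – pr – b.
vg–pr: (113 + 6)/948 = 0.1255; pr–b: (52 + 6)/948 = 0.0612.
Expected DCO frequency = 0.1255 × 0.0612 ≈ 0.00768; observed = 6/948 ≈ 0.00633.
Coefficient of coincidence = 0.00633/0.00768 ≈ 0.82; interference = 1 − 0.82 = 0.18.

0.18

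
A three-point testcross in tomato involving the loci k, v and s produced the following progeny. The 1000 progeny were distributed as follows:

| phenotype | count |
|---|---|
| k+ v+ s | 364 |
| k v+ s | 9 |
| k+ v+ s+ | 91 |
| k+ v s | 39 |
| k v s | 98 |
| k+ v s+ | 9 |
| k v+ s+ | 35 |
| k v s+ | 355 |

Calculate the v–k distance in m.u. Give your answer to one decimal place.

9.2 m.u.

The two most frequent reciprocal classes, k v s+ and k+ v+ s, are the parental types, so the F1 was k v s+ / k+ v+ s.
The two rarest classes, k+ v s+ and k v+ s, are the double crossovers. Comparing them with the parentals, only the k allele has switched, so k is the middle locus and the order is v – k – s.
Crossovers in the v–k interval produce the single-crossover classes k v+ s+ and k+ v s (35 + 39 = 74) plus the double crossovers (18).
RF(v–k) = (74 + 18) / 1000 = 92/1000 = 0.0920 → 9.2 m.u.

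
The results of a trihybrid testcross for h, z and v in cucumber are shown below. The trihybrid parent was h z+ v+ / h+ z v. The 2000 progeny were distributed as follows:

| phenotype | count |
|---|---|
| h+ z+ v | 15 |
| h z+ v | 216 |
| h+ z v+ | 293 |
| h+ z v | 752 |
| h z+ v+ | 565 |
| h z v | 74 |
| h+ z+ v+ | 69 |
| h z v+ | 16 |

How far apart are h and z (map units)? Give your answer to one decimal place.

8.7 map units

The two rarest classes, h z v+ and h+ z+ v, are the double crossovers. Comparing them with the parentals, only the z allele has switched, so z is the middle locus and the order is h – z – v.
Crossovers in the h–z interval produce the single-crossover classes h+ z+ v+ and h z v (69 + 74 = 143) plus the double crossovers (31).
RF(h–z) = (143 + 31) / 2000 = 174/2000 = 0.0870 → 8.7 map units.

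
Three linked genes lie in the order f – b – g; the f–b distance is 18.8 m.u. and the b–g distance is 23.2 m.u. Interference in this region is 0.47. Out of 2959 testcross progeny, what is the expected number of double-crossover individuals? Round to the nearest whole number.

68

Map distances give recombination frequencies of 0.188 and 0.232 for the two intervals.
With interference 0.47 (so coincidence = 0.53), expected double-crossover frequency = 0.188 × 0.232 × 0.53 = 0.02312.
Expected number = 0.02312 × 2959 = 68.40 ≈ 68.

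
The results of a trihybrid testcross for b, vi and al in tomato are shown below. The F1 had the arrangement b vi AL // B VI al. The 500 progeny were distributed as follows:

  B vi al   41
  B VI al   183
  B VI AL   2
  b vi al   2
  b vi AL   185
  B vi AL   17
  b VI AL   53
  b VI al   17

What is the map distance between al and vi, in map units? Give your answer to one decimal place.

The two rarest classes, b vi al and B VI AL, are the double crossovers. Comparing them with the parentals, only the al allele has switched, so al is the middle locus and the order is vi – al – b.
Crossovers in the vi–al interval produce the single-crossover classes b VI AL and B vi al (53 + 41 = 94) plus the double crossovers (4).
RF(vi–al) = (94 + 4) / 500 = 98/500 = 0.1960 → 19.6 map units.

19.6 map units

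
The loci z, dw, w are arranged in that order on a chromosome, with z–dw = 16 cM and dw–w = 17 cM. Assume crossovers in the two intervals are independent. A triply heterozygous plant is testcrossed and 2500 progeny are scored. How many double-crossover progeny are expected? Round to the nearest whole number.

Map distances give recombination frequencies of 0.160 and 0.170 for the two intervals.
With no interference, expected double-crossover frequency = 0.160 × 0.170 = 0.02720.
Expected number = 0.02720 × 2500 = 68.00 ≈ 68.

68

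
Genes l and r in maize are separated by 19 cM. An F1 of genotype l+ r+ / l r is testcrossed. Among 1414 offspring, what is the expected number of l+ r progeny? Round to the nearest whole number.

A map distance of 19 cM corresponds to a recombination frequency of 0.190.
The F1 is l+ r+ / l r, so l+ r is a recombinant gamete class with expected frequency r/2 = 0.190/2 = 0.0950.
Expected number = 0.0950 × 1414 = 134.33 ≈ 134.

134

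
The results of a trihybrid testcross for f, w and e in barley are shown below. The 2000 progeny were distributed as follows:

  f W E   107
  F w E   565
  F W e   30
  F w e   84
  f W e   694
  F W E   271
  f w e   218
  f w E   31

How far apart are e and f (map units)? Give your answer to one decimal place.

12.6 map units

The two most frequent reciprocal classes, F w E and f W e, are the parental types, so the F1 was F w E / f W e.
The two rarest classes, f w E and F W e, are the double crossovers. Comparing them with the parentals, only the f allele has switched, so f is the middle locus and the order is e – f – w.
Crossovers in the e–f interval produce the single-crossover classes F w e and f W E (84 + 107 = 191) plus the double crossovers (61).
RF(e–f) = (191 + 61) / 2000 = 252/2000 = 0.1260 → 12.6 map units.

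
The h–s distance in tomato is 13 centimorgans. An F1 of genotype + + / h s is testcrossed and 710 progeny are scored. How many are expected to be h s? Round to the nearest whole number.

309

A map distance of 13 centimorgans corresponds to a recombination frequency of 0.130.
The F1 is + + / h s, so h s is a parental gamete class with expected frequency (1 − r)/2 = 0.870/2 = 0.4350.
Expected number = 0.4350 × 710 = 308.85 ≈ 309.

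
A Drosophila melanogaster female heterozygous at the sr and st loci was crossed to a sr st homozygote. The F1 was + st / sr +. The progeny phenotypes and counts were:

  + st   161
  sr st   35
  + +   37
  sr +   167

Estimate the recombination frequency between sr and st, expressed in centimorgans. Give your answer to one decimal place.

The recombinant classes are + + and sr st: 37 + 35 = 72.
Recombination frequency = 72/400 = 0.1800 ≈ 18.0%, i.e. 18.0 centimorgans.

18.0 centimorgans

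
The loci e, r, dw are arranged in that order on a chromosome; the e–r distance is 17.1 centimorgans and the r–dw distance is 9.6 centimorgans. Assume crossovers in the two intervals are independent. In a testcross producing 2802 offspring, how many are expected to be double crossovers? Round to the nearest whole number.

46

Map distances give recombination frequencies of 0.171 and 0.096 for the two intervals.
With no interference, expected double-crossover frequency = 0.171 × 0.096 = 0.01642.
Expected number = 0.01642 × 2802 = 46.00 ≈ 46.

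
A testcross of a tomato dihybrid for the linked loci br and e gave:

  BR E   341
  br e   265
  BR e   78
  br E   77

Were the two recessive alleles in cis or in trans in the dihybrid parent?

cis

The two most frequent classes are BR E (341) and br e (265); these are the parental (non-recombinant) types.
So the F1 carried BR E on one chromosome and br e on the other — the recessive alleles are on the same chromosome (cis / coupling).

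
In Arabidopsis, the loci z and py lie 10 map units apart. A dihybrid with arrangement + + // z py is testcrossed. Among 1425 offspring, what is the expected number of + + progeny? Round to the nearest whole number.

641

A map distance of 10 map units corresponds to a recombination frequency of 0.100.
The F1 is + + / z py, so + + is a parental gamete class with expected frequency (1 − r)/2 = 0.900/2 = 0.4500.
Expected number = 0.4500 × 1425 = 641.25 ≈ 641.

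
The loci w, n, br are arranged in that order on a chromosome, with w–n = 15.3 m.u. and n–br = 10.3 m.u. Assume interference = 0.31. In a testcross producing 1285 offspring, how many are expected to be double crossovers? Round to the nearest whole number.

Map distances give recombination frequencies of 0.153 and 0.103 for the two intervals.
With interference 0.31 (so coincidence = 0.69), expected double-crossover frequency = 0.153 × 0.103 × 0.69 = 0.01087.
Expected number = 0.01087 × 1285 = 13.97 ≈ 14.

14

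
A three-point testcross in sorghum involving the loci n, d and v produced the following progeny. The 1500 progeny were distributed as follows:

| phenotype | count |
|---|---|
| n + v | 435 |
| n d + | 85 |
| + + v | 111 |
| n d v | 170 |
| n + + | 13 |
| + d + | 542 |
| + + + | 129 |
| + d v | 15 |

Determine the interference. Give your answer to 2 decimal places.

0.43

The two most frequent reciprocal classes, + d + and n + v, are the parental types, so the F1 was + d + / n + v.
The two rarest classes, + d v and n + +, are the double crossovers. Comparing them with the parentals, only the v allele has switched, so v is the middle locus and the order is d – v – n.
d–v: (299 + 28)/1500 = 0.2180; v–n: (196 + 28)/1500 = 0.1493.
Expected DCO frequency = 0.2180 × 0.1493 ≈ 0.03255; observed = 28/1500 ≈ 0.01867.
Coefficient of coincidence = 0.01867/0.03255 ≈ 0.57; interference = 1 − 0.57 = 0.43.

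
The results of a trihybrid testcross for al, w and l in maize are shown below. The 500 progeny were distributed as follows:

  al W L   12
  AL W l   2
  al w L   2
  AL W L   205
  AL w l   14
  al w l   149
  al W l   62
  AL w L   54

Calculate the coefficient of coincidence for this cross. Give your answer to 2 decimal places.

The two most frequent reciprocal classes, AL W L and al w l, are the parental types, so the F1 was AL W L / al w l.
The two rarest classes, AL W l and al w L, are the double crossovers. Comparing them with the parentals, only the l allele has switched, so l is the middle locus and the order is al – l – w.
al–l: (26 + 4)/500 = 0.0600; l–w: (116 + 4)/500 = 0.2400.
Expected DCO frequency = 0.0600 × 0.2400 ≈ 0.01440; observed = 4/500 ≈ 0.00800.
Coefficient of coincidence = 0.00800/0.01440 ≈ 0.56.

0.56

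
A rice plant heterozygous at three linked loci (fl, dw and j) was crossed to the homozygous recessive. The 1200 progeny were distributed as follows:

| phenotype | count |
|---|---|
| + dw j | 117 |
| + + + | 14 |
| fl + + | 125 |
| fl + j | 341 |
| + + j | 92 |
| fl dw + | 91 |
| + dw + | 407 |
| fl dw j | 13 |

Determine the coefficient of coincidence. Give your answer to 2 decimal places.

The two most frequent reciprocal classes, fl + j and + dw +, are the parental types, so the F1 was fl + j / + dw +.
The two rarest classes, fl dw j and + + +, are the double crossovers. Comparing them with the parentals, only the dw allele has switched, so dw is the middle locus and the order is j – dw – fl.
j–dw: (242 + 27)/1200 = 0.2242; dw–fl: (183 + 27)/1200 = 0.1750.
Expected DCO frequency = 0.2242 × 0.1750 ≈ 0.03923; observed = 27/1200 ≈ 0.02250.
Coefficient of coincidence = 0.02250/0.03923 ≈ 0.57.

0.57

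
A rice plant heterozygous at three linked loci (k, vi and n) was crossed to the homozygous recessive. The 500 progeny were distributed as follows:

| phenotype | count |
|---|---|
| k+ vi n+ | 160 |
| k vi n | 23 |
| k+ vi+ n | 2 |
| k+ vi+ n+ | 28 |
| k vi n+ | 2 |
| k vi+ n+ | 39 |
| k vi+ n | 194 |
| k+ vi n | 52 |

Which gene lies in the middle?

The two most frequent reciprocal classes, k vi+ n and k+ vi n+, are the parental types, so the F1 was k vi+ n / k+ vi n+.
The two rarest classes, k+ vi+ n and k vi n+, are the double crossovers. Comparing them with the parentals, only the k allele has switched, so k is the middle locus and the order is vi – k – n.

k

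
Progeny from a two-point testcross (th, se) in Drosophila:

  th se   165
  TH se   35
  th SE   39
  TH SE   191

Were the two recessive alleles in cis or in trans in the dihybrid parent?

The two most frequent classes are TH SE (191) and th se (165); these are the parental (non-recombinant) types.
So the F1 carried TH SE on one chromosome and th se on the other — the recessive alleles are on the same chromosome (cis / coupling).

cis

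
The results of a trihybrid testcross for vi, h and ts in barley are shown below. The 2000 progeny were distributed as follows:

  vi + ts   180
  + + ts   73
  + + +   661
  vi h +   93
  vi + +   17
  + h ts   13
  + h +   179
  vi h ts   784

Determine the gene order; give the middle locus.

The two most frequent reciprocal classes, vi h ts and + + +, are the parental types, so the F1 was vi h ts / + + +.
The two rarest classes, + h ts and vi + +, are the double crossovers. Comparing them with the parentals, only the vi allele has switched, so vi is the middle locus and the order is h – vi – ts.

vi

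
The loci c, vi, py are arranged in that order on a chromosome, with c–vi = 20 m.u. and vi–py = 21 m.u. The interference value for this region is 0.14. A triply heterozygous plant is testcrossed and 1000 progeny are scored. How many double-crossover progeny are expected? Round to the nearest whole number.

Map distances give recombination frequencies of 0.200 and 0.210 for the two intervals.
With interference 0.14 (so coincidence = 0.86), expected double-crossover frequency = 0.200 × 0.210 × 0.86 = 0.03612.
Expected number = 0.03612 × 1000 = 36.12 ≈ 36.

36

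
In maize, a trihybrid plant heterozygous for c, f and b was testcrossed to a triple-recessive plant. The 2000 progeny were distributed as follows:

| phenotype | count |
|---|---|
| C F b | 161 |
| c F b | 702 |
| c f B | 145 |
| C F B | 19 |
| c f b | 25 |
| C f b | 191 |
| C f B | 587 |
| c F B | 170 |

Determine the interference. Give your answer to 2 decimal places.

0.38

The two most frequent reciprocal classes, c F b and C f B, are the parental types, so the F1 was c F b / C f B.
The two rarest classes, c f b and C F B, are the double crossovers. Comparing them with the parentals, only the f allele has switched, so f is the middle locus and the order is b – f – c.
b–f: (361 + 44)/2000 = 0.2025; f–c: (306 + 44)/2000 = 0.1750.
Expected DCO frequency = 0.2025 × 0.1750 ≈ 0.03544; observed = 44/2000 ≈ 0.02200.
Coefficient of coincidence = 0.02200/0.03544 ≈ 0.62; interference = 1 − 0.62 = 0.38.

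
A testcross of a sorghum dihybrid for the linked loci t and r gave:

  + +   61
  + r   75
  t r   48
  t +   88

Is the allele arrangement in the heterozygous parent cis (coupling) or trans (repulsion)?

trans

The two most frequent classes are + r (75) and t + (88); these are the parental (non-recombinant) types.
So the F1 carried + r on one chromosome and t + on the other — the recessive alleles are on opposite chromosomes (trans / repulsion).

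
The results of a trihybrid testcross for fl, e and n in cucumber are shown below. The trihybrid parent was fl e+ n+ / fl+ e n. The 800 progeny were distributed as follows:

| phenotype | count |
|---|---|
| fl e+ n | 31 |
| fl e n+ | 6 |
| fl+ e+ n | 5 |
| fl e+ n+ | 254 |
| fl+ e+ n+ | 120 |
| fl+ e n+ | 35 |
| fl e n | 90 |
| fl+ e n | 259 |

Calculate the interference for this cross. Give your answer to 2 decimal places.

0.48

The two rarest classes, fl e n+ and fl+ e+ n, are the double crossovers. Comparing them with the parentals, only the e allele has switched, so e is the middle locus and the order is n – e – fl.
n–e: (66 + 11)/800 = 0.0963; e–fl: (210 + 11)/800 = 0.2762.
Expected DCO frequency = 0.0963 × 0.2762 ≈ 0.02660; observed = 11/800 ≈ 0.01375.
Coefficient of coincidence = 0.01375/0.02660 ≈ 0.52; interference = 1 − 0.52 = 0.48.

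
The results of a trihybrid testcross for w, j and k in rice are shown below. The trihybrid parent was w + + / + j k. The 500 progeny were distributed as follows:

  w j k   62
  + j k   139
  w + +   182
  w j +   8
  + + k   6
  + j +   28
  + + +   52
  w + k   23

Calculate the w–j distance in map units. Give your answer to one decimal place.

25.6 map units

The two rarest classes, w j + and + + k, are the double crossovers. Comparing them with the parentals, only the j allele has switched, so j is the middle locus and the order is w – j – k.
Crossovers in the w–j interval produce the single-crossover classes + + + and w j k (52 + 62 = 114) plus the double crossovers (14).
RF(w–j) = (114 + 14) / 500 = 128/500 = 0.2560 → 25.6 map units.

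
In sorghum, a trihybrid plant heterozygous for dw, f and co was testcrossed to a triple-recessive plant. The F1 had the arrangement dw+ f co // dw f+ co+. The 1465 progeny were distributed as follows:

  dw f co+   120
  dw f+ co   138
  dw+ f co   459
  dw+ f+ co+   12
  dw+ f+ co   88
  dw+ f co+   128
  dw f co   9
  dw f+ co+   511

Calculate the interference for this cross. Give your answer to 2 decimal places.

The two rarest classes, dw f co and dw+ f+ co+, are the double crossovers. Comparing them with the parentals, only the dw allele has switched, so dw is the middle locus and the order is f – dw – co.
f–dw: (208 + 21)/1465 = 0.1563; dw–co: (266 + 21)/1465 = 0.1959.
Expected DCO frequency = 0.1563 × 0.1959 ≈ 0.03062; observed = 21/1465 ≈ 0.01433.
Coefficient of coincidence = 0.01433/0.03062 ≈ 0.47; interference = 1 − 0.47 = 0.53.

0.53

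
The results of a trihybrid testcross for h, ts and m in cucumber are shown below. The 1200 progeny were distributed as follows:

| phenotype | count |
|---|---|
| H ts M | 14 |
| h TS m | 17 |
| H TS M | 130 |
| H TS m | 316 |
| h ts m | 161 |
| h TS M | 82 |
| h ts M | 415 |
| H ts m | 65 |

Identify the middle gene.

The two most frequent reciprocal classes, h ts M and H TS m, are the parental types, so the F1 was h ts M / H TS m.
The two rarest classes, H ts M and h TS m, are the double crossovers. Comparing them with the parentals, only the h allele has switched, so h is the middle locus and the order is m – h – ts.

h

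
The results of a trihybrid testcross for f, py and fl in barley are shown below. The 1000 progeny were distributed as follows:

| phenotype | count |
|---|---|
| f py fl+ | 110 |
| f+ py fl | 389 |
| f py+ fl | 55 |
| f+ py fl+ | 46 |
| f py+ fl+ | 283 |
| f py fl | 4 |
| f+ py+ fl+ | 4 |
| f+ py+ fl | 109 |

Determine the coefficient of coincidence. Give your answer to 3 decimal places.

The two most frequent reciprocal classes, f+ py fl and f py+ fl+, are the parental types, so the F1 was f+ py fl / f py+ fl+.
The two rarest classes, f py fl and f+ py+ fl+, are the double crossovers. Comparing them with the parentals, only the f allele has switched, so f is the middle locus and the order is fl – f – py.
fl–f: (101 + 8)/1000 = 0.1090; f–py: (219 + 8)/1000 = 0.2270.
Expected DCO frequency = 0.1090 × 0.2270 ≈ 0.02474; observed = 8/1000 ≈ 0.00800.
Coefficient of coincidence = 0.00800/0.02474 ≈ 0.323.

0.323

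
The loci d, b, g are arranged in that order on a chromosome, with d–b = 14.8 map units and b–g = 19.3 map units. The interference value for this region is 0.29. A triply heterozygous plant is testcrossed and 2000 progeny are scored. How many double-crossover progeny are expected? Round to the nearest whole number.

41

Map distances give recombination frequencies of 0.148 and 0.193 for the two intervals.
With interference 0.29 (so coincidence = 0.71), expected double-crossover frequency = 0.148 × 0.193 × 0.71 = 0.02028.
Expected number = 0.02028 × 2000 = 40.56 ≈ 41.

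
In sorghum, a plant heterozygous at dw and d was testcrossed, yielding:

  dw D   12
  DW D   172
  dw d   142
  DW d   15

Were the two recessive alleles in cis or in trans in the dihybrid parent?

cis

The two most frequent classes are DW D (172) and dw d (142); these are the parental (non-recombinant) types.
So the F1 carried DW D on one chromosome and dw d on the other — the recessive alleles are on the same chromosome (cis / coupling).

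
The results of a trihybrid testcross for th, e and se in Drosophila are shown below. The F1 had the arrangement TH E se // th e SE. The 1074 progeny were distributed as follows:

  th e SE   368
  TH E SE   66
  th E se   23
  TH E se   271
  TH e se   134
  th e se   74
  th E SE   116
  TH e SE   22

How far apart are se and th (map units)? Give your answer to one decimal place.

17.2 map units

The two rarest classes, th E se and TH e SE, are the double crossovers. Comparing them with the parentals, only the th allele has switched, so th is the middle locus and the order is se – th – e.
Crossovers in the se–th interval produce the single-crossover classes TH E SE and th e se (66 + 74 = 140) plus the double crossovers (45).
RF(se–th) = (140 + 45) / 1074 = 185/1074 = 0.1723 → 17.2 map units.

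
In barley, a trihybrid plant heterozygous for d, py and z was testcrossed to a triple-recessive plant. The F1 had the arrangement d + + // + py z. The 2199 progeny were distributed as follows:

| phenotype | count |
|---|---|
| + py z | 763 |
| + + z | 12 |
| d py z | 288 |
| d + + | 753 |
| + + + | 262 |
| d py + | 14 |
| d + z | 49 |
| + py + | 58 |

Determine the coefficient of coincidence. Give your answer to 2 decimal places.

0.75

The two rarest classes, d py + and + + z, are the double crossovers. Comparing them with the parentals, only the py allele has switched, so py is the middle locus and the order is z – py – d.
z–py: (107 + 26)/2199 = 0.0605; py–d: (550 + 26)/2199 = 0.2619.
Expected DCO frequency = 0.0605 × 0.2619 ≈ 0.01584; observed = 26/2199 ≈ 0.01182.
Coefficient of coincidence = 0.01182/0.01584 ≈ 0.75.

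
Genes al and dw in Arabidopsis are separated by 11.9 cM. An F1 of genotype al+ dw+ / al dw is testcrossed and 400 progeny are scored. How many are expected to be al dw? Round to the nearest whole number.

176

A map distance of 11.9 cM corresponds to a recombination frequency of 0.119.
The F1 is al+ dw+ / al dw, so al dw is a parental gamete class with expected frequency (1 − r)/2 = 0.881/2 = 0.4405.
Expected number = 0.4405 × 400 = 176.20 ≈ 176.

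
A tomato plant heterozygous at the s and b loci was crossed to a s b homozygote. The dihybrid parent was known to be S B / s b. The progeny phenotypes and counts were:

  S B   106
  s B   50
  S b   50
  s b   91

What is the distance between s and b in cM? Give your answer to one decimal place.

The recombinant classes are S b and s B: 50 + 50 = 100.
Recombination frequency = 100/297 = 0.3367 ≈ 33.7%, i.e. 33.7 cM.

33.7 cM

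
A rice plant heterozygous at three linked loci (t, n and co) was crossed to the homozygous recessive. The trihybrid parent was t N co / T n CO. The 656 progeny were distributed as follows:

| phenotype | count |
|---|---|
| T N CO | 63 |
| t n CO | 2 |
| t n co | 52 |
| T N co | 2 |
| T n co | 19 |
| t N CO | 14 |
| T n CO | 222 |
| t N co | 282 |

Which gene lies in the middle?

The two rarest classes, T N co and t n CO, are the double crossovers. Comparing them with the parentals, only the t allele has switched, so t is the middle locus and the order is co – t – n.

t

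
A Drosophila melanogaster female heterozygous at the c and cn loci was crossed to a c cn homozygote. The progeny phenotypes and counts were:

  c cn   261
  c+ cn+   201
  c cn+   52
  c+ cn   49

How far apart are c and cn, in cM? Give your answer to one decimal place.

17.9 cM

The two most frequent classes, c+ cn+ (201) and c cn (261), are the parental types, so the F1 was c+ cn+ / c cn.
The recombinant classes are c+ cn and c cn+: 49 + 52 = 101.
Recombination frequency = 101/563 = 0.1794 ≈ 17.9%, i.e. 17.9 cM.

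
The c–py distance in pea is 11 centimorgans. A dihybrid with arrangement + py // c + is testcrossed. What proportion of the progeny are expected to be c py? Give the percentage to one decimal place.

A map distance of 11 centimorgans corresponds to a recombination frequency of 0.110.
The F1 is + py / c +, so c py is a recombinant gamete class with expected frequency r/2 = 0.110/2 = 0.0550.
That is 0.0550 = 5.5% of the progeny.

5.5%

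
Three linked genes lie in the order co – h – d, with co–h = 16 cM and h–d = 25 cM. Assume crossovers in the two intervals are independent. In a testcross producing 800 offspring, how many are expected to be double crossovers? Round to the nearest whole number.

Map distances give recombination frequencies of 0.160 and 0.250 for the two intervals.
With no interference, expected double-crossover frequency = 0.160 × 0.250 = 0.04000.
Expected number = 0.04000 × 800 = 32.00 ≈ 32.

32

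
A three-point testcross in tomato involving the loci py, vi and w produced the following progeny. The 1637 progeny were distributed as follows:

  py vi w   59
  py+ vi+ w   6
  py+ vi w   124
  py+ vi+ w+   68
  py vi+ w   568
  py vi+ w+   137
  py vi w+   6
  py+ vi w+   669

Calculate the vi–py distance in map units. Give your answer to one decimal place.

8.5 map units

The two most frequent reciprocal classes, py vi+ w and py+ vi w+, are the parental types, so the F1 was py vi+ w / py+ vi w+.
The two rarest classes, py+ vi+ w and py vi w+, are the double crossovers. Comparing them with the parentals, only the py allele has switched, so py is the middle locus and the order is vi – py – w.
Crossovers in the vi–py interval produce the single-crossover classes py vi w and py+ vi+ w+ (59 + 68 = 127) plus the double crossovers (12).
RF(vi–py) = (127 + 12) / 1637 = 139/1637 = 0.0849 → 8.5 map units.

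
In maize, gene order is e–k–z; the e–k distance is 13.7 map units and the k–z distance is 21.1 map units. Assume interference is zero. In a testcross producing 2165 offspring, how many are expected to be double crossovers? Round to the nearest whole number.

Map distances give recombination frequencies of 0.137 and 0.211 for the two intervals.
With no interference, expected double-crossover frequency = 0.137 × 0.211 = 0.02891.
Expected number = 0.02891 × 2165 = 62.58 ≈ 63.

63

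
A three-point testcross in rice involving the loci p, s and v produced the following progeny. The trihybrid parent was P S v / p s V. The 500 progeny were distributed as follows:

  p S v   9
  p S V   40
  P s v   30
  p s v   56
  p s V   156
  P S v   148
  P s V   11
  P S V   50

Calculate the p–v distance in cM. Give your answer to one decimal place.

The two rarest classes, p S v and P s V, are the double crossovers. Comparing them with the parentals, only the p allele has switched, so p is the middle locus and the order is v – p – s.
Crossovers in the v–p interval produce the single-crossover classes P S V and p s v (50 + 56 = 106) plus the double crossovers (20).
RF(v–p) = (106 + 20) / 500 = 126/500 = 0.2520 → 25.2 cM.

25.2 cM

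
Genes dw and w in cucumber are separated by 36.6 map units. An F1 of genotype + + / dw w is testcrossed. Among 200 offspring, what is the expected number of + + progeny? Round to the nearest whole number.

63

A map distance of 36.6 map units corresponds to a recombination frequency of 0.366.
The F1 is + + / dw w, so + + is a parental gamete class with expected frequency (1 − r)/2 = 0.634/2 = 0.3170.
Expected number = 0.3170 × 200 = 63.40 ≈ 63.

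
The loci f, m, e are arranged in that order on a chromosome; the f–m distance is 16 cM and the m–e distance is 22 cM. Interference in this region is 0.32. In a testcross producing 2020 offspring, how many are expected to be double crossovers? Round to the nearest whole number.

Map distances give recombination frequencies of 0.160 and 0.220 for the two intervals.
With interference 0.32 (so coincidence = 0.68), expected double-crossover frequency = 0.160 × 0.220 × 0.68 = 0.02394.
Expected number = 0.02394 × 2020 = 48.35 ≈ 48.

48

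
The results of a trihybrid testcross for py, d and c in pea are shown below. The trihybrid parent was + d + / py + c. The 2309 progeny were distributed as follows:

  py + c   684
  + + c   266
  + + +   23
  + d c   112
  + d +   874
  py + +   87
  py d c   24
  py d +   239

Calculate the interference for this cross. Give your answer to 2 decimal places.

0.20

The two rarest classes, + + + and py d c, are the double crossovers. Comparing them with the parentals, only the d allele has switched, so d is the middle locus and the order is py – d – c.
py–d: (505 + 47)/2309 = 0.2391; d–c: (199 + 47)/2309 = 0.1065.
Expected DCO frequency = 0.2391 × 0.1065 ≈ 0.02546; observed = 47/2309 ≈ 0.02036.
Coefficient of coincidence = 0.02036/0.02546 ≈ 0.80; interference = 1 − 0.80 = 0.20.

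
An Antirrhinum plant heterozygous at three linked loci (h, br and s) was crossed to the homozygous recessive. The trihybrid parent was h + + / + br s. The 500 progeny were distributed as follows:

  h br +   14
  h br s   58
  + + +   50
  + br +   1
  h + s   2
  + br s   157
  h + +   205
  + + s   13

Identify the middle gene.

s

The two rarest classes, h + s and + br +, are the double crossovers. Comparing them with the parentals, only the s allele has switched, so s is the middle locus and the order is br – s – h.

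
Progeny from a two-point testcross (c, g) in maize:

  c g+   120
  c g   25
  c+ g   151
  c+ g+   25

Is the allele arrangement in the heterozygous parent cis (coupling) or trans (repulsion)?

The two most frequent classes are c+ g (151) and c g+ (120); these are the parental (non-recombinant) types.
So the F1 carried c+ g on one chromosome and c g+ on the other — the recessive alleles are on opposite chromosomes (trans / repulsion).

trans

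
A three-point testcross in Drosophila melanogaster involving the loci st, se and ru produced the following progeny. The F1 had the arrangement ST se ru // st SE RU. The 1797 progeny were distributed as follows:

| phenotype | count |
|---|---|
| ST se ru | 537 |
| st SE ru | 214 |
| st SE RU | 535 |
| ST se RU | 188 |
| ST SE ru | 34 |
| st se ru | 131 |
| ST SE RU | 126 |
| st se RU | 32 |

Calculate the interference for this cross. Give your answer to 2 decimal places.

The two rarest classes, ST SE ru and st se RU, are the double crossovers. Comparing them with the parentals, only the se allele has switched, so se is the middle locus and the order is st – se – ru.
st–se: (257 + 66)/1797 = 0.1797; se–ru: (402 + 66)/1797 = 0.2604.
Expected DCO frequency = 0.1797 × 0.2604 ≈ 0.04679; observed = 66/1797 ≈ 0.03673.
Coefficient of coincidence = 0.03673/0.04679 ≈ 0.78; interference = 1 − 0.78 = 0.22.

0.22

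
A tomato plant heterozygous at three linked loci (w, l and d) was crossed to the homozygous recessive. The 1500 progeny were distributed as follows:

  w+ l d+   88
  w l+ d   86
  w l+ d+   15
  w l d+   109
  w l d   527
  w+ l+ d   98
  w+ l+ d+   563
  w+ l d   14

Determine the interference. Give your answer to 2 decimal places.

0.09

The two most frequent reciprocal classes, w+ l+ d+ and w l d, are the parental types, so the F1 was w+ l+ d+ / w l d.
The two rarest classes, w l+ d+ and w+ l d, are the double crossovers. Comparing them with the parentals, only the w allele has switched, so w is the middle locus and the order is l – w – d.
l–w: (174 + 29)/1500 = 0.1353; w–d: (207 + 29)/1500 = 0.1573.
Expected DCO frequency = 0.1353 × 0.1573 ≈ 0.02128; observed = 29/1500 ≈ 0.01933.
Coefficient of coincidence = 0.01933/0.02128 ≈ 0.91; interference = 1 − 0.91 = 0.09.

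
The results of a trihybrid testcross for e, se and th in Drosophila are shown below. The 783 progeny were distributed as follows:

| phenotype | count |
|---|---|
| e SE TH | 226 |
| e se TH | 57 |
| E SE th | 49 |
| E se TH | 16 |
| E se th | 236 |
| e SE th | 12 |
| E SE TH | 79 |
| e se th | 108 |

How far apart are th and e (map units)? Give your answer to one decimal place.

27.5 map units

The two most frequent reciprocal classes, E se th and e SE TH, are the parental types, so the F1 was E se th / e SE TH.
The two rarest classes, E se TH and e SE th, are the double crossovers. Comparing them with the parentals, only the th allele has switched, so th is the middle locus and the order is e – th – se.
Crossovers in the e–th interval produce the single-crossover classes e se th and E SE TH (108 + 79 = 187) plus the double crossovers (28).
RF(e–th) = (187 + 28) / 783 = 215/783 = 0.2746 → 27.5 map units.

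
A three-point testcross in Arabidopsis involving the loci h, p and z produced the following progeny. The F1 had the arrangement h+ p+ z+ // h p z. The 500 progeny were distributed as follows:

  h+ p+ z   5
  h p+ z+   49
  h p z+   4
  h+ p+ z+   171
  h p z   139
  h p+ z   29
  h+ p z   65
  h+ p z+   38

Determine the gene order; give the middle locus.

The two rarest classes, h+ p+ z and h p z+, are the double crossovers. Comparing them with the parentals, only the z allele has switched, so z is the middle locus and the order is h – z – p.

z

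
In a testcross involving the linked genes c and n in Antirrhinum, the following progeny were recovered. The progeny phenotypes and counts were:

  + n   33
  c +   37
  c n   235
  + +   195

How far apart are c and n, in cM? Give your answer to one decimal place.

The two most frequent classes, + + (195) and c n (235), are the parental types, so the F1 was + + / c n.
The recombinant classes are + n and c +: 33 + 37 = 70.
Recombination frequency = 70/500 = 0.1400 ≈ 14.0%, i.e. 14.0 cM.

14.0 cM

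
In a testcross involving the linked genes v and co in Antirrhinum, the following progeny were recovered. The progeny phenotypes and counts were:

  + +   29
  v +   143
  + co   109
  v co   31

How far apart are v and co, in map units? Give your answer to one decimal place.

The two most frequent classes, + co (109) and v + (143), are the parental types, so the F1 was + co / v +.
The recombinant classes are + + and v co: 29 + 31 = 60.
Recombination frequency = 60/312 = 0.1923 ≈ 19.2%, i.e. 19.2 map units.

19.2 map units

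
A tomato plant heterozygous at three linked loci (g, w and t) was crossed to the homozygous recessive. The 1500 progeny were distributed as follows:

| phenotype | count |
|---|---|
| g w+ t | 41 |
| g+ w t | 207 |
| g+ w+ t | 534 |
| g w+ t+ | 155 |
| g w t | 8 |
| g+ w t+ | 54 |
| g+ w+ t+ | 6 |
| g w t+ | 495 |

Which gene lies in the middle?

t

The two most frequent reciprocal classes, g+ w+ t and g w t+, are the parental types, so the F1 was g+ w+ t / g w t+.
The two rarest classes, g+ w+ t+ and g w t, are the double crossovers. Comparing them with the parentals, only the t allele has switched, so t is the middle locus and the order is g – t – w.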